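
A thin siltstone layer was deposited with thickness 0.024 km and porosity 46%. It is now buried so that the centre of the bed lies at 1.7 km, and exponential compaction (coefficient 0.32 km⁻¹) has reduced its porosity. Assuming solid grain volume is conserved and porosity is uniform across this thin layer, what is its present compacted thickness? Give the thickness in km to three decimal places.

0.018 km

Porosity at 1.7 km: φ = 0.46·exp(−0.32×1.7) = 0.2670
Solid-volume conservation: h(1−φ) = h₀(1−φ₀) ⇒ h = h₀·(1−φ₀)/(1−φ)
h = 0.024 × (1 − 0.46)/(1 − 0.2670) = 0.024 × 0.7367 = 0.0177 km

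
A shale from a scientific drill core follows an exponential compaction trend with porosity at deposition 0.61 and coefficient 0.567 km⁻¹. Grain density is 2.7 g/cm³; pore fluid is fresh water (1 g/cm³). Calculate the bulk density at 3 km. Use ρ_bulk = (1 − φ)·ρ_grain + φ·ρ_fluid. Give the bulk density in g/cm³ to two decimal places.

Porosity at depth: n = 0.61·exp(−0.567×3) = 0.61×0.1825 = 0.1113
Bulk density: ρ_b = (1−n)ρ_g + n·ρ_f = 0.8887×2.7 + 0.1113×1
       = 2.399 + 0.111 = 2.511 g/cm³

2.51 g/cm³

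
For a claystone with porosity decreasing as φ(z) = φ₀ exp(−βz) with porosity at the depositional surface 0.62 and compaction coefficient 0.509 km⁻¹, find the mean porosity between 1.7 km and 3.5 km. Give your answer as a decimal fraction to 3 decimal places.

⟨φ⟩ = (1/(z₂−z₁)) ∫ φ₀ e^(−βz) dz = φ₀·(e^(−β·z₁) − e^(−β·z₂)) / (β·(z₂−z₁))
e^(−0.509×1.7) = 0.4209; e^(−0.509×3.5) = 0.1684
⟨φ⟩ = 0.62 × (0.4209 − 0.1684) / (0.509 × 1.8) = 0.62 × 0.2756 = 0.1709

0.171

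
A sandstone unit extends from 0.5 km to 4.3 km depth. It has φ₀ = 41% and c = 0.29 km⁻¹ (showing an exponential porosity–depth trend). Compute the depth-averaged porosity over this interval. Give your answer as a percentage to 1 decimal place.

21.5%

⟨φ⟩ = (1/(Z₂−Z₁)) ∫ φ₀ e^(−cZ) dZ = φ₀·(e^(−c·Z₁) − e^(−c·Z₂)) / (c·(Z₂−Z₁))
e^(−0.29×0.5) = 0.8650; e^(−0.29×4.3) = 0.2874
⟨φ⟩ = 0.41 × (0.8650 − 0.2874) / (0.29 × 3.8) = 0.41 × 0.5242 = 0.2149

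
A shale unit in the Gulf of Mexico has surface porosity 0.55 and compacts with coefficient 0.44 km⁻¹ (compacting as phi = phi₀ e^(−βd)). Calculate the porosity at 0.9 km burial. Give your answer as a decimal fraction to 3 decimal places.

0.370

phi = phi₀·exp(−β·d) = 0.55 × exp(−0.44 × 0.9) = 0.55 × exp(−0.396)
  = 0.55 × 0.6730 = 0.3702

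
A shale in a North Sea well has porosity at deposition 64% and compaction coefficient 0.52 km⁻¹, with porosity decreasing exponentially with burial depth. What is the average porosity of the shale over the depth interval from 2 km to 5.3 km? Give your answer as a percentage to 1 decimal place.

⟨n⟩ = (1/(d₂−d₁)) ∫ n₀ e^(−kd) dd = n₀·(e^(−k·d₁) − e^(−k·d₂)) / (k·(d₂−d₁))
e^(−0.52×2) = 0.3535; e^(−0.52×5.3) = 0.0635
⟨n⟩ = 0.64 × (0.3535 − 0.0635) / (0.52 × 3.3) = 0.64 × 0.1689 = 0.1081

10.8%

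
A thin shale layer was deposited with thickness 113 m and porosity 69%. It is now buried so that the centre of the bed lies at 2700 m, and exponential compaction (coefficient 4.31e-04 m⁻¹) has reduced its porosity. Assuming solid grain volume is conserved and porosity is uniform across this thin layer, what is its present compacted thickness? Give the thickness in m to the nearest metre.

45 m

Working in km (1 km = 1000 m; k in km⁻¹ = k in m⁻¹ × 1000):
Porosity at 2.7 km: n = 0.69·exp(−0.431×2.7) = 0.2155
Solid-volume conservation: h(1−n) = h₀(1−n₀) ⇒ h = h₀·(1−n₀)/(1−n)
h = 0.113 × (1 − 0.69)/(1 − 0.2155) = 0.113 × 0.3952 = 0.0447 km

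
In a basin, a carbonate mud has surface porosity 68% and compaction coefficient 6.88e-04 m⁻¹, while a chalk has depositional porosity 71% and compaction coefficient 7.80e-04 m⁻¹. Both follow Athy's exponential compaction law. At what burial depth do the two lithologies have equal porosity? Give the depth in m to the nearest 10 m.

470 m

Working in km (1 km = 1000 m; c in km⁻¹ = c in m⁻¹ × 1000):
Set phi₀ₐ e^(−cₐZ) = phi₀ᵦ e^(−cᵦZ) ⇒ ln(phi₀ₐ/phi₀ᵦ) = (cₐ − cᵦ)·Z
Z = ln(0.68/0.71) / (0.688 − 0.78) = -0.0432 / -0.092 = 0.469 km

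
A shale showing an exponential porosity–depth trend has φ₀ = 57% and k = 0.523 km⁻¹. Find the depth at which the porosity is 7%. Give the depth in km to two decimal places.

Invert Athy's law: Z = ln(φ₀/φ) / k
Z = ln(0.57/0.07) / 0.523 = ln(8.143) / 0.523 = 2.0971 / 0.523 = 4.010 km

4.01 km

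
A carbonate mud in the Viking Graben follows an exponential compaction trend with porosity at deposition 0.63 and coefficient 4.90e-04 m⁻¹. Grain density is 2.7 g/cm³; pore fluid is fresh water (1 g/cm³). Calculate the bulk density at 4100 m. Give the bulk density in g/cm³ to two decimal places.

2.56 g/cm³

Working in km (1 km = 1000 m; c in km⁻¹ = c in m⁻¹ × 1000):
Porosity at depth: phi = 0.63·exp(−0.49×4.1) = 0.63×0.1341 = 0.0845
Bulk density: ρ_b = (1−phi)ρ_g + phi·ρ_f = 0.9155×2.7 + 0.0845×1
       = 2.472 + 0.084 = 2.556 g/cm³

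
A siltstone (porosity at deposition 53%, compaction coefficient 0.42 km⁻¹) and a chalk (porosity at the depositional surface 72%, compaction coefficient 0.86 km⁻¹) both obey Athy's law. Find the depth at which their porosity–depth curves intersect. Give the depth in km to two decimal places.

Set phi₀ₐ e^(−kₐz) = phi₀ᵦ e^(−kᵦz) ⇒ ln(phi₀ₐ/phi₀ᵦ) = (kₐ − kᵦ)·z
z = ln(0.53/0.72) / (0.42 − 0.86) = -0.3064 / -0.44 = 0.696 km

0.70 km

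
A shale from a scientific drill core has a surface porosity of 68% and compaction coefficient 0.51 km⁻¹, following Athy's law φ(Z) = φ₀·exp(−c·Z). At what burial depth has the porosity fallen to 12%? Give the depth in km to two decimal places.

Invert Athy's law: Z = ln(φ₀/φ) / c
Z = ln(0.68/0.12) / 0.51 = ln(5.667) / 0.51 = 1.7346 / 0.51 = 3.401 km

3.40 km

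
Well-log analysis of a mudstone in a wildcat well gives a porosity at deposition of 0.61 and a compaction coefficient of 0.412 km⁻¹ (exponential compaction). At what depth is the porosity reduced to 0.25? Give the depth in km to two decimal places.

Invert Athy's law: d = ln(φ₀/φ) / k
d = ln(0.61/0.25) / 0.412 = ln(2.44) / 0.412 = 0.8920 / 0.412 = 2.165 km

2.17 km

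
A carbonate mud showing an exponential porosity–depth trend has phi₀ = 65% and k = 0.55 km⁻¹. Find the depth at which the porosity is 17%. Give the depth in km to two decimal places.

Invert Athy's law: Z = ln(phi₀/phi) / k
Z = ln(0.65/0.17) / 0.55 = ln(3.824) / 0.55 = 1.3412 / 0.55 = 2.438 km

2.44 km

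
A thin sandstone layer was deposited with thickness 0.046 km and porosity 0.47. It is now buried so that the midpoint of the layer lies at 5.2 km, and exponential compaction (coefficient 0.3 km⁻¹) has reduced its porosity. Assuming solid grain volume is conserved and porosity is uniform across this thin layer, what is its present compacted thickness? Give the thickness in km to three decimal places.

0.027 km

Porosity at 5.2 km: φ = 0.47·exp(−0.3×5.2) = 0.0988
Solid-volume conservation: h(1−φ) = h₀(1−φ₀) ⇒ h = h₀·(1−φ₀)/(1−φ)
h = 0.046 × (1 − 0.47)/(1 − 0.0988) = 0.046 × 0.5881 = 0.0271 km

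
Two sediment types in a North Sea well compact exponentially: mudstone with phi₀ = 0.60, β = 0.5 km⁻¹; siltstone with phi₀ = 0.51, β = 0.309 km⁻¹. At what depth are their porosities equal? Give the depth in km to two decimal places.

Set phi₀ₐ e^(−βₐZ) = phi₀ᵦ e^(−βᵦZ) ⇒ ln(phi₀ₐ/phi₀ᵦ) = (βₐ − βᵦ)·Z
Z = ln(0.6/0.51) / (0.5 − 0.309) = 0.1625 / 0.191 = 0.851 km

0.85 km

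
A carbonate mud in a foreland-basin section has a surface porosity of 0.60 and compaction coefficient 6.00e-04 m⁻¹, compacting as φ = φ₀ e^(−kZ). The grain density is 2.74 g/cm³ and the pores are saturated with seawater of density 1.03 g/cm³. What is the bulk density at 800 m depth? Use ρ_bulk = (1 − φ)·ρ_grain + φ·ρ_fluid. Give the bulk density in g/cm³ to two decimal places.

Working in km (1 km = 1000 m; k in km⁻¹ = k in m⁻¹ × 1000):
Porosity at depth: φ = 0.6·exp(−0.6×0.8) = 0.6×0.6188 = 0.3713
Bulk density: ρ_b = (1−φ)ρ_g + φ·ρ_f = 0.6287×2.74 + 0.3713×1.03
       = 1.723 + 0.382 = 2.105 g/cm³

2.11 g/cm³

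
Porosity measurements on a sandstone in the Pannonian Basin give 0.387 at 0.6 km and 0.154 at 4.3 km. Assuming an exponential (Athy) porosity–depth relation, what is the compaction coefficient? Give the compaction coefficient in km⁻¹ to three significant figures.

0.249 km⁻¹

Athy: phi(z) = phi₀ e^(−cz) ⇒ phi₁/phi₂ = e^{c(z₂−z₁)} ⇒ c = ln(phi₁/phi₂)/(z₂−z₁)
c = ln(0.387/0.154) / (4.3 − 0.6) = ln(2.513) / 3.7 = 0.9215 / 3.7 = 0.249 km⁻¹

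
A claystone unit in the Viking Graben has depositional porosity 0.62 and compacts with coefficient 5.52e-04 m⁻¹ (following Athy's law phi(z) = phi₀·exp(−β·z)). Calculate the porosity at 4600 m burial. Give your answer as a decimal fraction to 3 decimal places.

0.049

Working in km (1 km = 1000 m; β in km⁻¹ = β in m⁻¹ × 1000):
phi = phi₀·exp(−β·z) = 0.62 × exp(−0.552 × 4.6) = 0.62 × exp(−2.539)
  = 0.62 × 0.0789 = 0.0489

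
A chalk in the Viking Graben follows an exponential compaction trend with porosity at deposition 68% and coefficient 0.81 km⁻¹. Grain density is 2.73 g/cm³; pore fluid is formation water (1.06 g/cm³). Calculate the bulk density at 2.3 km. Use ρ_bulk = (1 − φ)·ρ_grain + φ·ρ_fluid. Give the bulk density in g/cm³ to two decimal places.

Porosity at depth: phi = 0.68·exp(−0.81×2.3) = 0.68×0.1552 = 0.1055
Bulk density: ρ_b = (1−phi)ρ_g + phi·ρ_f = 0.8945×2.73 + 0.1055×1.06
       = 2.442 + 0.112 = 2.554 g/cm³

2.55 g/cm³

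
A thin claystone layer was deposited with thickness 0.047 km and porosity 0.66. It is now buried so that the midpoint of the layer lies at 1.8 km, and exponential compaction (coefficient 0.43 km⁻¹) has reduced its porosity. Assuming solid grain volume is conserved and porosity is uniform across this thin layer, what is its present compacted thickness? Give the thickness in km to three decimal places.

0.023 km

Porosity at 1.8 km: φ = 0.66·exp(−0.43×1.8) = 0.3044
Solid-volume conservation: h(1−φ) = h₀(1−φ₀) ⇒ h = h₀·(1−φ₀)/(1−φ)
h = 0.047 × (1 − 0.66)/(1 − 0.3044) = 0.047 × 0.4888 = 0.0230 km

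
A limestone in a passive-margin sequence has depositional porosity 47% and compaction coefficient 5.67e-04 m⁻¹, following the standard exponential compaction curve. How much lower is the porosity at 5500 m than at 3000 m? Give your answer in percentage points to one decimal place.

Working in km (1 km = 1000 m; k in km⁻¹ = k in m⁻¹ × 1000):
phi(3) = 0.47·e^(−0.567×3) = 0.0858
phi(5.5) = 0.47·e^(−0.567×5.5) = 0.0208
Δphi = 0.0858 − 0.0208 = 0.0650

6.5 percentage points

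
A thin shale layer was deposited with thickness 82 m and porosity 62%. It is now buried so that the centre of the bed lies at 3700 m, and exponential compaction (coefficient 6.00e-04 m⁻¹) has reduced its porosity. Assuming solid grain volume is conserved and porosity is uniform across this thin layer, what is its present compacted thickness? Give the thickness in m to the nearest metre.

33 m

Working in km (1 km = 1000 m; β in km⁻¹ = β in m⁻¹ × 1000):
Porosity at 3.7 km: n = 0.62·exp(−0.6×3.7) = 0.0673
Solid-volume conservation: h(1−n) = h₀(1−n₀) ⇒ h = h₀·(1−n₀)/(1−n)
h = 0.082 × (1 − 0.62)/(1 − 0.0673) = 0.082 × 0.4074 = 0.0334 km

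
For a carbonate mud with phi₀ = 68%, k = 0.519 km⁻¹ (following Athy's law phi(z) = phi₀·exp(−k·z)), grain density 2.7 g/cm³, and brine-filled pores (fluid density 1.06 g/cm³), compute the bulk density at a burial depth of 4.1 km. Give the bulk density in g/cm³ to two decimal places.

2.57 g/cm³

Porosity at depth: phi = 0.68·exp(−0.519×4.1) = 0.68×0.1191 = 0.0810
Bulk density: ρ_b = (1−phi)ρ_g + phi·ρ_f = 0.9190×2.7 + 0.0810×1.06
       = 2.481 + 0.086 = 2.567 g/cm³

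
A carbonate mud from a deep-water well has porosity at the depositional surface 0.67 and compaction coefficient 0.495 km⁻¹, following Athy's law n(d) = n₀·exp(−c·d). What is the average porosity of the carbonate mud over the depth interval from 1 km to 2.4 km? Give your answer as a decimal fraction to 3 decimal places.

⟨n⟩ = (1/(d₂−d₁)) ∫ n₀ e^(−cd) dd = n₀·(e^(−c·d₁) − e^(−c·d₂)) / (c·(d₂−d₁))
e^(−0.495×1) = 0.6096; e^(−0.495×2.4) = 0.3048
⟨n⟩ = 0.67 × (0.6096 − 0.3048) / (0.495 × 1.4) = 0.67 × 0.4397 = 0.2946

0.295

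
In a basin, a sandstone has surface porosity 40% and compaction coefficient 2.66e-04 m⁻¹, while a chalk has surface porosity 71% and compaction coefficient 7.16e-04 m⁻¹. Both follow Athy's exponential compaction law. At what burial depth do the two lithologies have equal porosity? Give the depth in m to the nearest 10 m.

1280 m

Working in km (1 km = 1000 m; c in km⁻¹ = c in m⁻¹ × 1000):
Set φ₀ₐ e^(−cₐd) = φ₀ᵦ e^(−cᵦd) ⇒ ln(φ₀ₐ/φ₀ᵦ) = (cₐ − cᵦ)·d
d = ln(0.4/0.71) / (0.266 − 0.716) = -0.5738 / -0.45 = 1.275 km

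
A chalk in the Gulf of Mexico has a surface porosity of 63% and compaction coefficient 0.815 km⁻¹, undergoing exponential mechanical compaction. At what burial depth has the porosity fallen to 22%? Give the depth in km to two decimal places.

Invert Athy's law: d = ln(φ₀/φ) / c
d = ln(0.63/0.22) / 0.815 = ln(2.864) / 0.815 = 1.0521 / 0.815 = 1.291 km

1.29 km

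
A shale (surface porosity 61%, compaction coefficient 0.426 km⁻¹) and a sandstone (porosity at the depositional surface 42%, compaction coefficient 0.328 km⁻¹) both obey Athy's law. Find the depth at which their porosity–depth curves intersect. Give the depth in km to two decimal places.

Set φ₀ₐ e^(−kₐd) = φ₀ᵦ e^(−kᵦd) ⇒ ln(φ₀ₐ/φ₀ᵦ) = (kₐ − kᵦ)·d
d = ln(0.61/0.42) / (0.426 − 0.328) = 0.3732 / 0.098 = 3.808 km

3.81 km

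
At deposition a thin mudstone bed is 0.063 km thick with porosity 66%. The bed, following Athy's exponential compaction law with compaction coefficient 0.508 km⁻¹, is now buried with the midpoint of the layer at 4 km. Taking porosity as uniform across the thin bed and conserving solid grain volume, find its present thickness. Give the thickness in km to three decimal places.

0.023 km

Porosity at 4 km: n = 0.66·exp(−0.508×4) = 0.0865
Solid-volume conservation: h(1−n) = h₀(1−n₀) ⇒ h = h₀·(1−n₀)/(1−n)
h = 0.063 × (1 − 0.66)/(1 − 0.0865) = 0.063 × 0.3722 = 0.0234 km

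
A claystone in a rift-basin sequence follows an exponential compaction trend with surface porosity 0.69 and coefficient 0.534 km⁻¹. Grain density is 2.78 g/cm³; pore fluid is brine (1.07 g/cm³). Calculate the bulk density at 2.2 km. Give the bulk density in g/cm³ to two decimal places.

Porosity at depth: phi = 0.69·exp(−0.534×2.2) = 0.69×0.3089 = 0.2131
Bulk density: ρ_b = (1−phi)ρ_g + phi·ρ_f = 0.7869×2.78 + 0.2131×1.07
       = 2.188 + 0.228 = 2.416 g/cm³

2.42 g/cm³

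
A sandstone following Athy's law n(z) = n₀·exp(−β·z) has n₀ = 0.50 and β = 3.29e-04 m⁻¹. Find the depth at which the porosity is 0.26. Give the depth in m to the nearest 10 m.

1990 m

Working in km (1 km = 1000 m; β in km⁻¹ = β in m⁻¹ × 1000):
Invert Athy's law: z = ln(n₀/n) / β
z = ln(0.5/0.26) / 0.329 = ln(1.923) / 0.329 = 0.6539 / 0.329 = 1.988 km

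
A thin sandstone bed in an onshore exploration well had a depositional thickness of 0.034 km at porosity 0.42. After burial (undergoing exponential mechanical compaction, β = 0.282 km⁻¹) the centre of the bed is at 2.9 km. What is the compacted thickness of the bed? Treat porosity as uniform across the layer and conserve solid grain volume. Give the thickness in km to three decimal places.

Porosity at 2.9 km: phi = 0.42·exp(−0.282×2.9) = 0.1854
Solid-volume conservation: h(1−phi) = h₀(1−phi₀) ⇒ h = h₀·(1−phi₀)/(1−phi)
h = 0.034 × (1 − 0.42)/(1 − 0.1854) = 0.034 × 0.7120 = 0.0242 km

0.024 km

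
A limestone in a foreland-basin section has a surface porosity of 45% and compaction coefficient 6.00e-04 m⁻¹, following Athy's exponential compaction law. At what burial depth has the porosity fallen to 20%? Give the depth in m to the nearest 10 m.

1350 m

Working in km (1 km = 1000 m; k in km⁻¹ = k in m⁻¹ × 1000):
Invert Athy's law: d = ln(φ₀/φ) / k
d = ln(0.45/0.2) / 0.6 = ln(2.25) / 0.6 = 0.8109 / 0.6 = 1.352 km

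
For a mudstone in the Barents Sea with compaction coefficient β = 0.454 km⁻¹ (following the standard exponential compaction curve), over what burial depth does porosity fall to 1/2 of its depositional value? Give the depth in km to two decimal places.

n/n₀ = 1/2 ⇒ exp(−β·z) = 1/2 ⇒ z = ln(2) / β
z = 0.6931 / 0.454 = 1.527 km

1.53 km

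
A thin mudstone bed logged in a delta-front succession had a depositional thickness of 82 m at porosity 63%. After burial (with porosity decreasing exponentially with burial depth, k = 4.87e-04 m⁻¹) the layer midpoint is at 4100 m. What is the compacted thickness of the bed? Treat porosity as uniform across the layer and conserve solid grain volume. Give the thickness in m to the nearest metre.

33 m

Working in km (1 km = 1000 m; k in km⁻¹ = k in m⁻¹ × 1000):
Porosity at 4.1 km: phi = 0.63·exp(−0.487×4.1) = 0.0855
Solid-volume conservation: h(1−phi) = h₀(1−phi₀) ⇒ h = h₀·(1−phi₀)/(1−phi)
h = 0.082 × (1 − 0.63)/(1 − 0.0855) = 0.082 × 0.4046 = 0.0332 km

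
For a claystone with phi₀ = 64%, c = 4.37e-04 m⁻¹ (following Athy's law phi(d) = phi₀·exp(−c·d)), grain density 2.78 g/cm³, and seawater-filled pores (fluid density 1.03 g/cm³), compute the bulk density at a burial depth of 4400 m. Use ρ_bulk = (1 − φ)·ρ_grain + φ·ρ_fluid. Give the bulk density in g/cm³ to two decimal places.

2.62 g/cm³

Working in km (1 km = 1000 m; c in km⁻¹ = c in m⁻¹ × 1000):
Porosity at depth: phi = 0.64·exp(−0.437×4.4) = 0.64×0.1462 = 0.0936
Bulk density: ρ_b = (1−phi)ρ_g + phi·ρ_f = 0.9064×2.78 + 0.0936×1.03
       = 2.520 + 0.096 = 2.616 g/cm³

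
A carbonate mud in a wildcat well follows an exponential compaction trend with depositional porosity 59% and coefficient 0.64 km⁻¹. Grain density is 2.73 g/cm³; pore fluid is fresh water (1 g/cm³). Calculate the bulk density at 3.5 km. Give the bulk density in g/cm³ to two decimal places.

2.62 g/cm³

Porosity at depth: φ = 0.59·exp(−0.64×3.5) = 0.59×0.1065 = 0.0628
Bulk density: ρ_b = (1−φ)ρ_g + φ·ρ_f = 0.9372×2.73 + 0.0628×1
       = 2.559 + 0.063 = 2.621 g/cm³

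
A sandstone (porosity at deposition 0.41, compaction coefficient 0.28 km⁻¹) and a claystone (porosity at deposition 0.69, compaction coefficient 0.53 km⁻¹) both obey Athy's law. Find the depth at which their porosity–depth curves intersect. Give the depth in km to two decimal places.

2.08 km

Set phi₀ₐ e^(−kₐd) = phi₀ᵦ e^(−kᵦd) ⇒ ln(phi₀ₐ/phi₀ᵦ) = (kₐ − kᵦ)·d
d = ln(0.41/0.69) / (0.28 − 0.53) = -0.5205 / -0.25 = 2.082 km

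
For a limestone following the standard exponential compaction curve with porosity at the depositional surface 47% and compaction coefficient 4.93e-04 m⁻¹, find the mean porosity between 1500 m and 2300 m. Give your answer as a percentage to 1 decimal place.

18.5%

Working in km (1 km = 1000 m; k in km⁻¹ = k in m⁻¹ × 1000):
⟨φ⟩ = (1/(Z₂−Z₁)) ∫ φ₀ e^(−kZ) dZ = φ₀·(e^(−k·Z₁) − e^(−k·Z₂)) / (k·(Z₂−Z₁))
e^(−0.493×1.5) = 0.4774; e^(−0.493×2.3) = 0.3218
⟨φ⟩ = 0.47 × (0.4774 − 0.3218) / (0.493 × 0.8) = 0.47 × 0.3945 = 0.1854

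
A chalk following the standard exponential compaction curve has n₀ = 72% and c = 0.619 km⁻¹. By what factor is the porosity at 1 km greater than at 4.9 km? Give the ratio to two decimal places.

11.18

n(z₁)/n(z₂) = e^(−c·z₁)/e^(−c·z₂) = e^{c(z₂−z₁)}
= exp(0.619 × 3.9) = exp(2.414) = 11.1797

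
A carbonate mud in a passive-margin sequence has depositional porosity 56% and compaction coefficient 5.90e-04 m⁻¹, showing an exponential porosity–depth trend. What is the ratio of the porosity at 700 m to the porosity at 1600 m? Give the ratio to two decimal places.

1.70

Working in km (1 km = 1000 m; k in km⁻¹ = k in m⁻¹ × 1000):
φ(z₁)/φ(z₂) = e^(−k·z₁)/e^(−k·z₂) = e^{k(z₂−z₁)}
= exp(0.59 × 0.9) = exp(0.531) = 1.7006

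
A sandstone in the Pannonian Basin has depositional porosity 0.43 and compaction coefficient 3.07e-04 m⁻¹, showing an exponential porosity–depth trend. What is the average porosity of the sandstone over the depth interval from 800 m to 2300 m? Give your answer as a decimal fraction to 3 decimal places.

Working in km (1 km = 1000 m; k in km⁻¹ = k in m⁻¹ × 1000):
⟨n⟩ = (1/(Z₂−Z₁)) ∫ n₀ e^(−kZ) dZ = n₀·(e^(−k·Z₁) − e^(−k·Z₂)) / (k·(Z₂−Z₁))
e^(−0.307×0.8) = 0.7822; e^(−0.307×2.3) = 0.4936
⟨n⟩ = 0.43 × (0.7822 − 0.4936) / (0.307 × 1.5) = 0.43 × 0.6269 = 0.2696

0.270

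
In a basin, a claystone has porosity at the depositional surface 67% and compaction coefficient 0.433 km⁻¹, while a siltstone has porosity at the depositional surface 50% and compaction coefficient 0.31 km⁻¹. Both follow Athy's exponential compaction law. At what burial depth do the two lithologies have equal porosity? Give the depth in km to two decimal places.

Set φ₀ₐ e^(−cₐd) = φ₀ᵦ e^(−cᵦd) ⇒ ln(φ₀ₐ/φ₀ᵦ) = (cₐ − cᵦ)·d
d = ln(0.67/0.5) / (0.433 − 0.31) = 0.2927 / 0.123 = 2.379 km

2.38 km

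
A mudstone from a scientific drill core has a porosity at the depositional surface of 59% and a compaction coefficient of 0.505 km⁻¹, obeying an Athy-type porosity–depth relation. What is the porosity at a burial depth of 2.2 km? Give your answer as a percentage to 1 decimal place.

19.4%

φ = φ₀·exp(−c·d) = 0.59 × exp(−0.505 × 2.2) = 0.59 × exp(−1.111)
  = 0.59 × 0.3292 = 0.1942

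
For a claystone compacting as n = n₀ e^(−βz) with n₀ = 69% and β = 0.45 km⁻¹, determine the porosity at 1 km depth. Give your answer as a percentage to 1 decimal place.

n = n₀·exp(−β·z) = 0.69 × exp(−0.45 × 1) = 0.69 × exp(−0.45)
  = 0.69 × 0.6376 = 0.4400

44.0%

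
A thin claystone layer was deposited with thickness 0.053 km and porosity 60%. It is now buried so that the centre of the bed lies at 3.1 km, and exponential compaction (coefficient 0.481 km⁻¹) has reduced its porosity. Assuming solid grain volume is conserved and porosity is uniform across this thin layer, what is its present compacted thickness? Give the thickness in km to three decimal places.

0.025 km

Porosity at 3.1 km: phi = 0.6·exp(−0.481×3.1) = 0.1351
Solid-volume conservation: h(1−phi) = h₀(1−phi₀) ⇒ h = h₀·(1−phi₀)/(1−phi)
h = 0.053 × (1 − 0.6)/(1 − 0.1351) = 0.053 × 0.4625 = 0.0245 km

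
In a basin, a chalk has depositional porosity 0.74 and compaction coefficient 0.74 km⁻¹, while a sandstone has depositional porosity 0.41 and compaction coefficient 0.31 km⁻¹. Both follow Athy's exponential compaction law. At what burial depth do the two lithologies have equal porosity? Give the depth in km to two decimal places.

1.37 km

Set phi₀ₐ e^(−kₐz) = phi₀ᵦ e^(−kᵦz) ⇒ ln(phi₀ₐ/phi₀ᵦ) = (kₐ − kᵦ)·z
z = ln(0.74/0.41) / (0.74 − 0.31) = 0.5905 / 0.43 = 1.373 km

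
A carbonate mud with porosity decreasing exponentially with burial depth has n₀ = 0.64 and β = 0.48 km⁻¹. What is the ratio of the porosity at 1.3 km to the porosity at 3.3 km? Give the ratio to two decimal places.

2.61

n(Z₁)/n(Z₂) = e^(−β·Z₁)/e^(−β·Z₂) = e^{β(Z₂−Z₁)}
= exp(0.48 × 2) = exp(0.96) = 2.6117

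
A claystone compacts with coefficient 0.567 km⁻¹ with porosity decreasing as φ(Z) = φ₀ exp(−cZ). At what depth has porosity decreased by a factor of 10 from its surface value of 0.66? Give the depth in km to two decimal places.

φ/φ₀ = 1/10 ⇒ exp(−c·Z) = 1/10 ⇒ Z = ln(10) / c
Z = 2.3026 / 0.567 = 4.061 km

4.06 km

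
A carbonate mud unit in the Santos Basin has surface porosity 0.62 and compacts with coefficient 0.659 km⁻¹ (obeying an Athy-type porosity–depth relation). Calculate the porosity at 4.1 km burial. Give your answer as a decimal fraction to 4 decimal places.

n = n₀·exp(−β·Z) = 0.62 × exp(−0.659 × 4.1) = 0.62 × exp(−2.702)
  = 0.62 × 0.0671 = 0.0416

0.0416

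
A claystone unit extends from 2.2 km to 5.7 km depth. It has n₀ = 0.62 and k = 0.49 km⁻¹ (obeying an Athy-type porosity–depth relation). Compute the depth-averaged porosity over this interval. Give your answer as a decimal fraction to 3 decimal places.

0.101

⟨n⟩ = (1/(z₂−z₁)) ∫ n₀ e^(−kz) dz = n₀·(e^(−k·z₁) − e^(−k·z₂)) / (k·(z₂−z₁))
e^(−0.49×2.2) = 0.3403; e^(−0.49×5.7) = 0.0612
⟨n⟩ = 0.62 × (0.3403 − 0.0612) / (0.49 × 3.5) = 0.62 × 0.1627 = 0.1009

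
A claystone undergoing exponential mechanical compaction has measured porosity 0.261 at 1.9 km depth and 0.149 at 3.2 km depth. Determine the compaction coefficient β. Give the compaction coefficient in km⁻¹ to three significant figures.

Athy: phi(z) = phi₀ e^(−βz) ⇒ phi₁/phi₂ = e^{β(z₂−z₁)} ⇒ β = ln(phi₁/phi₂)/(z₂−z₁)
β = ln(0.261/0.149) / (3.2 − 1.9) = ln(1.752) / 1.3 = 0.5606 / 1.3 = 0.4312 km⁻¹

0.431 km⁻¹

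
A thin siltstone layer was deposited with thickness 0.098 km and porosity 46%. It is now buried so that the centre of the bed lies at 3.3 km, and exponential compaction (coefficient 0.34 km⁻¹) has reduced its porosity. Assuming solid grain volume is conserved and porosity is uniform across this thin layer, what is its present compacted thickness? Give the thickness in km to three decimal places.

Porosity at 3.3 km: φ = 0.46·exp(−0.34×3.3) = 0.1498
Solid-volume conservation: h(1−φ) = h₀(1−φ₀) ⇒ h = h₀·(1−φ₀)/(1−φ)
h = 0.098 × (1 − 0.46)/(1 − 0.1498) = 0.098 × 0.6351 = 0.0622 km

0.062 km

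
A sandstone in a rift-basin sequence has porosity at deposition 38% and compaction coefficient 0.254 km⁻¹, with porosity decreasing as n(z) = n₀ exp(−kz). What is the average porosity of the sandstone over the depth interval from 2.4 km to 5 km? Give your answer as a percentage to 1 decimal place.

⟨n⟩ = (1/(z₂−z₁)) ∫ n₀ e^(−kz) dz = n₀·(e^(−k·z₁) − e^(−k·z₂)) / (k·(z₂−z₁))
e^(−0.254×2.4) = 0.5436; e^(−0.254×5) = 0.2808
⟨n⟩ = 0.38 × (0.5436 − 0.2808) / (0.254 × 2.6) = 0.38 × 0.3978 = 0.1512

15.1%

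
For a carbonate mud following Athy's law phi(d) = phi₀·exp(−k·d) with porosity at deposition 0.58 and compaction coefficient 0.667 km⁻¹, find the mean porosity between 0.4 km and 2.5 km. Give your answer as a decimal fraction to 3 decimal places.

0.239

⟨phi⟩ = (1/(d₂−d₁)) ∫ phi₀ e^(−kd) dd = phi₀·(e^(−k·d₁) − e^(−k·d₂)) / (k·(d₂−d₁))
e^(−0.667×0.4) = 0.7658; e^(−0.667×2.5) = 0.1887
⟨phi⟩ = 0.58 × (0.7658 − 0.1887) / (0.667 × 2.1) = 0.58 × 0.4120 = 0.2390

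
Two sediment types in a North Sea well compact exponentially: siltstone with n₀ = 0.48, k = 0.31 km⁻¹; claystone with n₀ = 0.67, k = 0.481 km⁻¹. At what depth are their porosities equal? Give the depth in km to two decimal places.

1.95 km

Set n₀ₐ e^(−kₐz) = n₀ᵦ e^(−kᵦz) ⇒ ln(n₀ₐ/n₀ᵦ) = (kₐ − kᵦ)·z
z = ln(0.48/0.67) / (0.31 − 0.481) = -0.3335 / -0.171 = 1.950 km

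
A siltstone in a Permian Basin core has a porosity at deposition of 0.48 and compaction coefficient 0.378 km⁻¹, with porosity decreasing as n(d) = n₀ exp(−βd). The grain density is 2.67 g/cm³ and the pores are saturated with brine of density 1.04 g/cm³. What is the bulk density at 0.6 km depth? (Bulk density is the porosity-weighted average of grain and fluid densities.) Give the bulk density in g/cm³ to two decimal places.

Porosity at depth: n = 0.48·exp(−0.378×0.6) = 0.48×0.7971 = 0.3826
Bulk density: ρ_b = (1−n)ρ_g + n·ρ_f = 0.6174×2.67 + 0.3826×1.04
       = 1.648 + 0.398 = 2.046 g/cm³

2.05 g/cm³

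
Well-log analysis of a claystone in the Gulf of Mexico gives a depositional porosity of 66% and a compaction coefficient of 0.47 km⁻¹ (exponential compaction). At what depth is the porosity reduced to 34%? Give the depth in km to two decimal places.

Invert Athy's law: Z = ln(n₀/n) / k
Z = ln(0.66/0.34) / 0.47 = ln(1.941) / 0.47 = 0.6633 / 0.47 = 1.411 km

1.41 km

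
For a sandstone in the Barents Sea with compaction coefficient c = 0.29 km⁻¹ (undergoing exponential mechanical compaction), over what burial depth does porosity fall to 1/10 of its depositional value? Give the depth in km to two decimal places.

7.94 km

φ/φ₀ = 1/10 ⇒ exp(−c·z) = 1/10 ⇒ z = ln(10) / c
z = 2.3026 / 0.29 = 7.940 km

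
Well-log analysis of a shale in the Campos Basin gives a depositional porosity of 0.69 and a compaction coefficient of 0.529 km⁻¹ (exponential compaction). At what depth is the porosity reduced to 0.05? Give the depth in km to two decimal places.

4.96 km

Invert Athy's law: d = ln(n₀/n) / k
d = ln(0.69/0.05) / 0.529 = ln(13.8) / 0.529 = 2.6247 / 0.529 = 4.962 km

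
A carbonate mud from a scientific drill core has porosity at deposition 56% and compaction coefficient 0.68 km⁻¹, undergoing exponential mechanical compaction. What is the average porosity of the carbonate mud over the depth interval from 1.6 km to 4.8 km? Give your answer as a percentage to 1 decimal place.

⟨phi⟩ = (1/(Z₂−Z₁)) ∫ phi₀ e^(−kZ) dZ = phi₀·(e^(−k·Z₁) − e^(−k·Z₂)) / (k·(Z₂−Z₁))
e^(−0.68×1.6) = 0.3369; e^(−0.68×4.8) = 0.0382
⟨phi⟩ = 0.56 × (0.3369 − 0.0382) / (0.68 × 3.2) = 0.56 × 0.1372 = 0.0769

7.7%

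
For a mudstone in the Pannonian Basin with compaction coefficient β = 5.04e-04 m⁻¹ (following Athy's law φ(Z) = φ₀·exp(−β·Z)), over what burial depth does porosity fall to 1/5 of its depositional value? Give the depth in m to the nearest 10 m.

Working in km (1 km = 1000 m; β in km⁻¹ = β in m⁻¹ × 1000):
φ/φ₀ = 1/5 ⇒ exp(−β·Z) = 1/5 ⇒ Z = ln(5) / β
Z = 1.6094 / 0.504 = 3.193 km

3190 m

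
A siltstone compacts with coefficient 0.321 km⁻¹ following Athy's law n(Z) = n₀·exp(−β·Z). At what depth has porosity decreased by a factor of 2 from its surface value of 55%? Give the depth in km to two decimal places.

n/n₀ = 1/2 ⇒ exp(−β·Z) = 1/2 ⇒ Z = ln(2) / β
Z = 0.6931 / 0.321 = 2.159 km

2.16 km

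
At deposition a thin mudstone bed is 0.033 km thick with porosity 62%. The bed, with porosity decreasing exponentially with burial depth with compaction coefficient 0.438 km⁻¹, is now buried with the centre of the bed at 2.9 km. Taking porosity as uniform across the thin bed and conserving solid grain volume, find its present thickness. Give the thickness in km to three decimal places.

Porosity at 2.9 km: φ = 0.62·exp(−0.438×2.9) = 0.1741
Solid-volume conservation: h(1−φ) = h₀(1−φ₀) ⇒ h = h₀·(1−φ₀)/(1−φ)
h = 0.033 × (1 − 0.62)/(1 − 0.1741) = 0.033 × 0.4601 = 0.0152 km

0.015 km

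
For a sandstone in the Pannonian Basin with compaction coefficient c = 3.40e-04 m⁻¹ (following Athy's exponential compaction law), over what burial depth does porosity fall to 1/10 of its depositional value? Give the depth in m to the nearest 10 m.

Working in km (1 km = 1000 m; c in km⁻¹ = c in m⁻¹ × 1000):
n/n₀ = 1/10 ⇒ exp(−c·Z) = 1/10 ⇒ Z = ln(10) / c
Z = 2.3026 / 0.34 = 6.772 km

6770 m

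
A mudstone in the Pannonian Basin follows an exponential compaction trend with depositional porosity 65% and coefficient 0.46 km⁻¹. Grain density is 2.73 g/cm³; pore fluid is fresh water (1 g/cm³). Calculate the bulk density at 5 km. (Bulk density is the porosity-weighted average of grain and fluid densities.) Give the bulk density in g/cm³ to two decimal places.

2.62 g/cm³

Porosity at depth: φ = 0.65·exp(−0.46×5) = 0.65×0.1003 = 0.0652
Bulk density: ρ_b = (1−φ)ρ_g + φ·ρ_f = 0.9348×2.73 + 0.0652×1
       = 2.552 + 0.065 = 2.617 g/cm³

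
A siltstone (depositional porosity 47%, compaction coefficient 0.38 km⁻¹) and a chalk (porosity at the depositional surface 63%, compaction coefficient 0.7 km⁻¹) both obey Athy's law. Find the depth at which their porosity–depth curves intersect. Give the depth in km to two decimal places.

Set n₀ₐ e^(−cₐZ) = n₀ᵦ e^(−cᵦZ) ⇒ ln(n₀ₐ/n₀ᵦ) = (cₐ − cᵦ)·Z
Z = ln(0.47/0.63) / (0.38 − 0.7) = -0.2930 / -0.32 = 0.916 km

0.92 km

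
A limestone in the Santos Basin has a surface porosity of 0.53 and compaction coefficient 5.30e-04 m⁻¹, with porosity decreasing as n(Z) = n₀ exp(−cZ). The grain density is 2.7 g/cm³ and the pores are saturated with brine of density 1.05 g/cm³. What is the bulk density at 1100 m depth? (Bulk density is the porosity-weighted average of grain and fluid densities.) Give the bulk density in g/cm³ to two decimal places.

2.21 g/cm³

Working in km (1 km = 1000 m; c in km⁻¹ = c in m⁻¹ × 1000):
Porosity at depth: n = 0.53·exp(−0.53×1.1) = 0.53×0.5582 = 0.2959
Bulk density: ρ_b = (1−n)ρ_g + n·ρ_f = 0.7041×2.7 + 0.2959×1.05
       = 1.901 + 0.311 = 2.212 g/cm³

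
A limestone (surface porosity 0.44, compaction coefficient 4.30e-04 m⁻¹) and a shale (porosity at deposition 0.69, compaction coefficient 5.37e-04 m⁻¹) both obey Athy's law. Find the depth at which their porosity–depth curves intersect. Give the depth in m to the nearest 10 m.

Working in km (1 km = 1000 m; k in km⁻¹ = k in m⁻¹ × 1000):
Set n₀ₐ e^(−kₐd) = n₀ᵦ e^(−kᵦd) ⇒ ln(n₀ₐ/n₀ᵦ) = (kₐ − kᵦ)·d
d = ln(0.44/0.69) / (0.43 − 0.537) = -0.4499 / -0.107 = 4.205 km

4200 m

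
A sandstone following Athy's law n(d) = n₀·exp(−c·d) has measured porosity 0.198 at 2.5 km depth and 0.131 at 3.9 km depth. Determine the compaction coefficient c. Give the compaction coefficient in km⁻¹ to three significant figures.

0.295 km⁻¹

Athy: n(d) = n₀ e^(−cd) ⇒ n₁/n₂ = e^{c(d₂−d₁)} ⇒ c = ln(n₁/n₂)/(d₂−d₁)
c = ln(0.198/0.131) / (3.9 − 2.5) = ln(1.511) / 1.4 = 0.4131 / 1.4 = 0.295 km⁻¹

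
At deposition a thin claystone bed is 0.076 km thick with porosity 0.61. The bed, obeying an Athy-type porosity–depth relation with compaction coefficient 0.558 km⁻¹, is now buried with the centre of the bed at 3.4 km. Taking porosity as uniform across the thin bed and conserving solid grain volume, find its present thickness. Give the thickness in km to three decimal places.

Porosity at 3.4 km: n = 0.61·exp(−0.558×3.4) = 0.0915
Solid-volume conservation: h(1−n) = h₀(1−n₀) ⇒ h = h₀·(1−n₀)/(1−n)
h = 0.076 × (1 − 0.61)/(1 − 0.0915) = 0.076 × 0.4293 = 0.0326 km

0.033 km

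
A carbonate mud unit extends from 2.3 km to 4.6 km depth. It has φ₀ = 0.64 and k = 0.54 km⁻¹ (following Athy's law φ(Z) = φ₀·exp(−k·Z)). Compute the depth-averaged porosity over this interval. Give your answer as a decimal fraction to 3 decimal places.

0.106

⟨φ⟩ = (1/(Z₂−Z₁)) ∫ φ₀ e^(−kZ) dZ = φ₀·(e^(−k·Z₁) − e^(−k·Z₂)) / (k·(Z₂−Z₁))
e^(−0.54×2.3) = 0.2888; e^(−0.54×4.6) = 0.0834
⟨φ⟩ = 0.64 × (0.2888 − 0.0834) / (0.54 × 2.3) = 0.64 × 0.1654 = 0.1058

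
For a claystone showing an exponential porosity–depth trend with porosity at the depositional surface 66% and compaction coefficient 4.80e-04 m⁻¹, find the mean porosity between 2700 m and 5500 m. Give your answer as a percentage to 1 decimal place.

9.9%

Working in km (1 km = 1000 m; β in km⁻¹ = β in m⁻¹ × 1000):
⟨n⟩ = (1/(Z₂−Z₁)) ∫ n₀ e^(−βZ) dZ = n₀·(e^(−β·Z₁) − e^(−β·Z₂)) / (β·(Z₂−Z₁))
e^(−0.48×2.7) = 0.2736; e^(−0.48×5.5) = 0.0714
⟨n⟩ = 0.66 × (0.2736 − 0.0714) / (0.48 × 2.8) = 0.66 × 0.1505 = 0.0993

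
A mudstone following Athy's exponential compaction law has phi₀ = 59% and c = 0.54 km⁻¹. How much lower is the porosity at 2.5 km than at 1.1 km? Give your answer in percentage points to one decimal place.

phi(1.1) = 0.59·e^(−0.54×1.1) = 0.3257
phi(2.5) = 0.59·e^(−0.54×2.5) = 0.1530
Δphi = 0.3257 − 0.1530 = 0.1728

17.3 percentage points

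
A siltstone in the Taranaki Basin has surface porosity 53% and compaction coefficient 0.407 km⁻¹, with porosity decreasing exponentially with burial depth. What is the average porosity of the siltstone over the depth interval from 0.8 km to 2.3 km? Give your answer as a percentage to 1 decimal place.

28.6%

⟨n⟩ = (1/(z₂−z₁)) ∫ n₀ e^(−cz) dz = n₀·(e^(−c·z₁) − e^(−c·z₂)) / (c·(z₂−z₁))
e^(−0.407×0.8) = 0.7221; e^(−0.407×2.3) = 0.3922
⟨n⟩ = 0.53 × (0.7221 − 0.3922) / (0.407 × 1.5) = 0.53 × 0.5404 = 0.2864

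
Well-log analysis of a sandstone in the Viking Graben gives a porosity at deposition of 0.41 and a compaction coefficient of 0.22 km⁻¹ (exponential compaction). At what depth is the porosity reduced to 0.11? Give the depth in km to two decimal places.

Invert Athy's law: Z = ln(φ₀/φ) / c
Z = ln(0.41/0.11) / 0.22 = ln(3.727) / 0.22 = 1.3157 / 0.22 = 5.980 km

5.98 km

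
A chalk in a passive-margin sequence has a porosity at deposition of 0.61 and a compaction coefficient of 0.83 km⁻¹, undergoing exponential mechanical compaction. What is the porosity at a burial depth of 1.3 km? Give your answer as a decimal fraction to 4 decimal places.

0.2074

φ = φ₀·exp(−k·Z) = 0.61 × exp(−0.83 × 1.3) = 0.61 × exp(−1.079)
  = 0.61 × 0.3399 = 0.2074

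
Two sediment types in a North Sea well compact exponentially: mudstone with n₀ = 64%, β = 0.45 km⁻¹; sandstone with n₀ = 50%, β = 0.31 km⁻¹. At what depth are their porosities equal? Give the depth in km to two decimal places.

1.76 km

Set n₀ₐ e^(−βₐd) = n₀ᵦ e^(−βᵦd) ⇒ ln(n₀ₐ/n₀ᵦ) = (βₐ − βᵦ)·d
d = ln(0.64/0.5) / (0.45 − 0.31) = 0.2469 / 0.14 = 1.763 km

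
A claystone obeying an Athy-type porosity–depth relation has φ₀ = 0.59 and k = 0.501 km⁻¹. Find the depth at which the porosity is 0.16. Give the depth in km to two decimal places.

Invert Athy's law: Z = ln(φ₀/φ) / k
Z = ln(0.59/0.16) / 0.501 = ln(3.687) / 0.501 = 1.3049 / 0.501 = 2.605 km

2.60 km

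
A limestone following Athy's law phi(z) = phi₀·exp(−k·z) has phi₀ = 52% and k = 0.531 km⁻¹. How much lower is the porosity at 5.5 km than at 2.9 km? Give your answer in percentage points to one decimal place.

phi(2.9) = 0.52·e^(−0.531×2.9) = 0.1115
phi(5.5) = 0.52·e^(−0.531×5.5) = 0.0280
Δphi = 0.1115 − 0.0280 = 0.0835

8.3 percentage points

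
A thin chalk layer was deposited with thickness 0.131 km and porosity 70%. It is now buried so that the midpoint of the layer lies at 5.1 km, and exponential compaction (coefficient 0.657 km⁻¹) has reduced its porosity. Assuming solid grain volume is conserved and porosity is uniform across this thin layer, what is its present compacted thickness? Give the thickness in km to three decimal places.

Porosity at 5.1 km: φ = 0.7·exp(−0.657×5.1) = 0.0245
Solid-volume conservation: h(1−φ) = h₀(1−φ₀) ⇒ h = h₀·(1−φ₀)/(1−φ)
h = 0.131 × (1 − 0.7)/(1 − 0.0245) = 0.131 × 0.3075 = 0.0403 km

0.040 km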